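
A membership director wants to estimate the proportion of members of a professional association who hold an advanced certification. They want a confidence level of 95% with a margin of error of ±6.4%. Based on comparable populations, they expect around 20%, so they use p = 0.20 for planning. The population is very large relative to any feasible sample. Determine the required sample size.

151

For 95% confidence, z = 1.960.
With p = 0.20, p(1−p) = 0.1600.
n = z²·p(1−p)/E² = 1.960² × 0.1600 / 0.064² = 3.8416 × 0.1600 / 0.004096 ≈ 150.06.
Rounding up gives n = 151.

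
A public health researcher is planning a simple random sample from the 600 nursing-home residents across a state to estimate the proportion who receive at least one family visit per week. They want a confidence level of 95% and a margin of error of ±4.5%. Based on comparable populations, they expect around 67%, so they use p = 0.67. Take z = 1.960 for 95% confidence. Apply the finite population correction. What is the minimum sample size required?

Unadjusted: n₀ = 1.960² × 0.67 × 0.33 / 0.045² ≈ 419.45, so n₀ = 420.
Finite population correction with N = 600: n = n₀ / (1 + (n₀−1)/N) = 420 / (1 + 419/600) = 420 / 1.6983 ≈ 247.30.
Rounding up, n = 248.

248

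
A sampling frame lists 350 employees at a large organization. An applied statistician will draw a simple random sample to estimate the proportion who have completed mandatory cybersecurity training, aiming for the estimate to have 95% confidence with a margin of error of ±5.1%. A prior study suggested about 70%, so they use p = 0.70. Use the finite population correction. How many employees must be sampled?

165

For 95% confidence, z = 1.960.
Unadjusted: n₀ = 1.960² × 0.70 × 0.30 / 0.051² ≈ 310.16, so n₀ = 311.
Finite population correction with N = 350: n = n₀ / (1 + (n₀−1)/N) = 311 / (1 + 310/350) = 311 / 1.8857 ≈ 164.92.
Rounding up, n = 165.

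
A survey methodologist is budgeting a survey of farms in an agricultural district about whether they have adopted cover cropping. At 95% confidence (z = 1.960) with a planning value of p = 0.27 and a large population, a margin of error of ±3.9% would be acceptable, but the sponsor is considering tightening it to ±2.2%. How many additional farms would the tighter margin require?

At ±3.9%: n = 1.960² × 0.1971 / 0.039² ≈ 497.82 → 498.
At ±2.2%: n = 1.960² × 0.1971 / 0.022² ≈ 1564.42 → 1565.
Additional respondents: 1565 − 498 = 1067.

1067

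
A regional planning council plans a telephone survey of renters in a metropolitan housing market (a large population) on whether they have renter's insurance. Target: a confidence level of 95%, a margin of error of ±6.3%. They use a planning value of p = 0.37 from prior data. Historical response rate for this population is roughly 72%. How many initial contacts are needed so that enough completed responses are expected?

For 95% confidence, z = 1.960.
Completed interviews needed: n₀ = 1.960² × 0.2331 / 0.063² ≈ 225.62 → 226.
At a 72% response rate, contacts needed = 226 / 0.72 ≈ 313.89 → 314.

314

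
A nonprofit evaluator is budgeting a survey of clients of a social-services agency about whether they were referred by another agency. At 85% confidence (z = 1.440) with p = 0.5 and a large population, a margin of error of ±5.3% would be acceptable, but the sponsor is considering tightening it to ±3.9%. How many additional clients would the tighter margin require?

156

At ±5.3%: n = 1.440² × 0.2500 / 0.053² ≈ 184.55 → 185.
At ±3.9%: n = 1.440² × 0.2500 / 0.039² ≈ 340.83 → 341.
Additional respondents: 341 − 185 = 156.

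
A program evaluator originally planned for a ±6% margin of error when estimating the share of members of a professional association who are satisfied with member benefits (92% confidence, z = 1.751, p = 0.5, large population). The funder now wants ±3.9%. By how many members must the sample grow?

291

At ±6%: n = 1.751² × 0.2500 / 0.060² ≈ 212.92 → 213.
At ±3.9%: n = 1.751² × 0.2500 / 0.039² ≈ 503.94 → 504.
Additional respondents: 504 − 213 = 291.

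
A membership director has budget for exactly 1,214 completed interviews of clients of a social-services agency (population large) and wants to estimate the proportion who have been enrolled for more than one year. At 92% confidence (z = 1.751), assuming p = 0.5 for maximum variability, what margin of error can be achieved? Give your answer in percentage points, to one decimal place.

2.5

SE(p̂) = √[p(1−p)/n] = √[0.2500/1214] = 0.01435.
E = z × SE = 1.751 × 0.01435 = 0.02513, or 2.5 percentage points.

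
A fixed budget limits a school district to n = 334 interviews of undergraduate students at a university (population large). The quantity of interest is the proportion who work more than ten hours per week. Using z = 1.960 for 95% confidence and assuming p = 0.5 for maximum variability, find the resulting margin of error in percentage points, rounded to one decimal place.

SE(p̂) = √[p(1−p)/n] = √[0.2500/334] = 0.02736.
E = z × SE = 1.960 × 0.02736 = 0.05362, or 5.4 percentage points.

5.4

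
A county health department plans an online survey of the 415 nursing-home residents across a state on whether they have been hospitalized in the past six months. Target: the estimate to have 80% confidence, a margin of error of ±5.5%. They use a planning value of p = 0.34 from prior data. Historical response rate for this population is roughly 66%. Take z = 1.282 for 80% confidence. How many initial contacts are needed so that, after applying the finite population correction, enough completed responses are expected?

144

Completed interviews needed (unadjusted): n₀ = 1.282² × 0.2244 / 0.055² ≈ 121.92 → 122.
FPC for N = 415: n = 122 / (1 + 121/415) = 122 / 1.2916 ≈ 94.46 → 95.
At a 66% response rate, contacts needed = 95 / 0.66 ≈ 143.94 → 144.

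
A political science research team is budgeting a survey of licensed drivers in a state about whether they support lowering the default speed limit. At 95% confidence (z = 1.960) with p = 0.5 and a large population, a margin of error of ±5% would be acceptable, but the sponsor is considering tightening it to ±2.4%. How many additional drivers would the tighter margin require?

At ±5%: n = 1.960² × 0.2500 / 0.050² ≈ 384.16 → 385.
At ±2.4%: n = 1.960² × 0.2500 / 0.024² ≈ 1667.36 → 1668.
Additional respondents: 1668 − 385 = 1283.

1283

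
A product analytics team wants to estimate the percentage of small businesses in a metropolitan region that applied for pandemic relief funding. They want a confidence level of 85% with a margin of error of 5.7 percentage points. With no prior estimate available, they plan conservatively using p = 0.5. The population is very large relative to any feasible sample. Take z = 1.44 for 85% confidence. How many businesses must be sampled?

160

With p = 0.5, p(1−p) = 0.25.
n = z²·p(1−p)/E² = 1.44² × 0.2500 / 0.057² = 2.0736 × 0.2500 / 0.003249 ≈ 159.56.
Rounding up gives n = 160.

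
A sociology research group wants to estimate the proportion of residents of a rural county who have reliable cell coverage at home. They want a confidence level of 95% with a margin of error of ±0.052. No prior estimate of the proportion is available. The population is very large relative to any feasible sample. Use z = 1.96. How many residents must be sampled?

356

With no prior estimate, use p = 0.5, giving p(1−p) = 0.25.
n = z²·p(1−p)/E² = 1.96² × 0.2500 / 0.052² = 3.8416 × 0.2500 / 0.002704 ≈ 355.18.
Rounding up gives n = 356.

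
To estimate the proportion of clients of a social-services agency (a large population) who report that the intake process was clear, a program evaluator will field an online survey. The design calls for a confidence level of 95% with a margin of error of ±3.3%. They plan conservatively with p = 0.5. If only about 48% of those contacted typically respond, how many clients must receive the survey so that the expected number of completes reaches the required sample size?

1838

For 95% confidence, z = 1.96.
Completed interviews needed: n₀ = 1.96² × 0.2500 / 0.033² ≈ 881.91 → 882.
At a 48% response rate, contacts needed = 882 / 0.48 ≈ 1837.50 → 1838.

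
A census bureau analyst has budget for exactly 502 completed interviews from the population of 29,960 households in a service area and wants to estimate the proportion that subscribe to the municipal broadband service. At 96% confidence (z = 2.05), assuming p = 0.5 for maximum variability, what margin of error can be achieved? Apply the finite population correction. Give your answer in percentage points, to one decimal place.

4.5

Finite-population factor: (N−n)/(N−1) = (29960−502)/(29960−1) = 0.9833.
SE(p̂) = √[p(1−p)/n · (N−n)/(N−1)] = √[0.2500/502 × 0.9833] = 0.02213.
E = z × SE = 2.05 × 0.02213 = 0.04536 ≈ 4.5 percentage points.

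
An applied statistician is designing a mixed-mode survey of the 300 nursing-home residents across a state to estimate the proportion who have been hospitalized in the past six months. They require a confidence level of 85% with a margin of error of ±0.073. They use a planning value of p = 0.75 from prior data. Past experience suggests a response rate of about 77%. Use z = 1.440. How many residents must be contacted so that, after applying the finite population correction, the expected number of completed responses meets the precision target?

Completed interviews needed (unadjusted): n₀ = 1.440² × 0.1875 / 0.073² ≈ 72.96 → 73.
FPC for N = 300: n = 73 / (1 + 72/300) = 73 / 1.2400 ≈ 58.87 → 59.
At a 77% response rate, contacts needed = 59 / 0.77 ≈ 76.62 → 77.

77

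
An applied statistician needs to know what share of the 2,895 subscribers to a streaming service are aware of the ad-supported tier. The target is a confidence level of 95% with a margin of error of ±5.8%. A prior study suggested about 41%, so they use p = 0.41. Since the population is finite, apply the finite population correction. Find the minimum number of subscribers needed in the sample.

253

For 95% confidence, z = 1.96.
Unadjusted: n₀ = 1.96² × 0.41 × 0.59 / 0.058² ≈ 276.24, so n₀ = 277.
Finite population correction with N = 2,895: n = n₀ / (1 + (n₀−1)/N) = 277 / (1 + 276/2895) = 277 / 1.0953 ≈ 252.89.
Rounding up, n = 253.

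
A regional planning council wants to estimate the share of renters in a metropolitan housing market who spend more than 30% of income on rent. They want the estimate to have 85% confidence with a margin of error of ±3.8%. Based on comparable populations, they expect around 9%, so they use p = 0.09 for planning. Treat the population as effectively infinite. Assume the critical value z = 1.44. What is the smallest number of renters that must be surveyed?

118

With p = 0.09, p(1−p) = 0.0819.
n = z²·p(1−p)/E² = 1.44² × 0.0819 / 0.038² = 2.0736 × 0.0819 / 0.001444 ≈ 117.61.
Rounding up gives n = 118.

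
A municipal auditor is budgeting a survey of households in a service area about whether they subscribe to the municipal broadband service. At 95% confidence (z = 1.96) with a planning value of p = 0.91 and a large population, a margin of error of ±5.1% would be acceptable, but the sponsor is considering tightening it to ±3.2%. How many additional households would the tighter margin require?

At ±5.1%: n = 1.96² × 0.0819 / 0.051² ≈ 120.96 → 121.
At ±3.2%: n = 1.96² × 0.0819 / 0.032² ≈ 307.25 → 308.
Additional respondents: 308 − 121 = 187.

187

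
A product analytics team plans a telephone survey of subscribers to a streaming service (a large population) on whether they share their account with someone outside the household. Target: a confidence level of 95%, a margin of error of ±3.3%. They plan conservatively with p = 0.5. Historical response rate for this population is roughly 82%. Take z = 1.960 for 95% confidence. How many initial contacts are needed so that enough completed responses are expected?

1076

Completed interviews needed: n₀ = 1.960² × 0.2500 / 0.033² ≈ 881.91 → 882.
At an 82% response rate, contacts needed = 882 / 0.82 ≈ 1075.61 → 1076.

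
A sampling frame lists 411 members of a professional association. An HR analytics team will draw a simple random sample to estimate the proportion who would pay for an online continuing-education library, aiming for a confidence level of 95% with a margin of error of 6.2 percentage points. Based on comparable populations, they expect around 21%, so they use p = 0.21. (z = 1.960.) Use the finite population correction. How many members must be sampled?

119

Unadjusted: n₀ = 1.960² × 0.21 × 0.79 / 0.062² ≈ 165.80, so n₀ = 166.
Finite population correction with N = 411: n = n₀ / (1 + (n₀−1)/N) = 166 / (1 + 165/411) = 166 / 1.4015 ≈ 118.45.
Rounding up, n = 119.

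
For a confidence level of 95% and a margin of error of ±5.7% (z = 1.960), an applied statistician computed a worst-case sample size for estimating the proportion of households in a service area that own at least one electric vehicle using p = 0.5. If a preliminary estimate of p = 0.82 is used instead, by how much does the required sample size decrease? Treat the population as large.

121

Conservative (p = 0.5): n = 1.960² × 0.25 / 0.057² ≈ 295.60 → 296.
Using p = 0.82: p(1−p) = 0.1476, so n = 1.960² × 0.1476 / 0.057² ≈ 174.52 → 175.
Reduction: 296 − 175 = 121.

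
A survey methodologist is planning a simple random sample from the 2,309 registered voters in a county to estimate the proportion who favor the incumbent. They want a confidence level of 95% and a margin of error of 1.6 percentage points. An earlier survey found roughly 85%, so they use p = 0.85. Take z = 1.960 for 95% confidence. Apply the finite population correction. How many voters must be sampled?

1047

Unadjusted: n₀ = 1.960² × 0.85 × 0.15 / 0.016² ≈ 1913.30, so n₀ = 1914.
Finite population correction with N = 2,309: n = n₀ / (1 + (n₀−1)/N) = 1914 / (1 + 1913/2309) = 1914 / 1.8285 ≈ 1046.76.
Rounding up, n = 1047.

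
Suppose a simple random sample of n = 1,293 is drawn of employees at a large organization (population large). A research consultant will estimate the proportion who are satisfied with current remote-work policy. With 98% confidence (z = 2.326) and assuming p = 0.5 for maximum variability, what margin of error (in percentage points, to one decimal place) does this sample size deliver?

SE(p̂) = √[p(1−p)/n] = √[0.2500/1293] = 0.01390.
E = z × SE = 2.326 × 0.01390 = 0.03234, or 3.2 percentage points.

3.2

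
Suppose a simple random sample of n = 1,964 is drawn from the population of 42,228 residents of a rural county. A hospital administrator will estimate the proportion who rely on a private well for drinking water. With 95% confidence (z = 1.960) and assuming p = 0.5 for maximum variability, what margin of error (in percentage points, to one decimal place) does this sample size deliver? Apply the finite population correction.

2.2

Finite-population factor: (N−n)/(N−1) = (42228−1964)/(42228−1) = 0.9535.
SE(p̂) = √[p(1−p)/n · (N−n)/(N−1)] = √[0.2500/1964 × 0.9535] = 0.01102.
E = z × SE = 1.960 × 0.01102 = 0.02159 ≈ 2.2 percentage points.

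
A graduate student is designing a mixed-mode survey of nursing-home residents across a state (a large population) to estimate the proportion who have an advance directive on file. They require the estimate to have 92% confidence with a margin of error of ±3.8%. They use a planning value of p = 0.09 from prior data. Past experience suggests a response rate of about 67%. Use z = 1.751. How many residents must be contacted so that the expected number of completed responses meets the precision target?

260

Completed interviews needed: n₀ = 1.751² × 0.0819 / 0.038² ≈ 173.90 → 174.
At a 67% response rate, contacts needed = 174 / 0.67 ≈ 259.70 → 260.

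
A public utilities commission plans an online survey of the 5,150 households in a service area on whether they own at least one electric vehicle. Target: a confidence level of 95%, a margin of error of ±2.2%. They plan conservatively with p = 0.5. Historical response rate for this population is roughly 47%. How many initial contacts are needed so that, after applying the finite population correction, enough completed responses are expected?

For 95% confidence, z = 1.96.
Completed interviews needed (unadjusted): n₀ = 1.96² × 0.2500 / 0.022² ≈ 1984.30 → 1985.
FPC for N = 5,150: n = 1985 / (1 + 1984/5150) = 1985 / 1.3852 ≈ 1432.96 → 1433.
At a 47% response rate, contacts needed = 1433 / 0.47 ≈ 3048.94 → 3049.

3049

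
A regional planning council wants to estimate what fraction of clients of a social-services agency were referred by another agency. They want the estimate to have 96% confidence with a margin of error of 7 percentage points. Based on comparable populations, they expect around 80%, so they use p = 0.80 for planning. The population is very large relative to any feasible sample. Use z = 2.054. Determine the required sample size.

With p = 0.80, p(1−p) = 0.1600.
n = z²·p(1−p)/E² = 2.054² × 0.1600 / 0.070² = 4.2189 × 0.1600 / 0.004900 ≈ 137.76.
Rounding up gives n = 138.

138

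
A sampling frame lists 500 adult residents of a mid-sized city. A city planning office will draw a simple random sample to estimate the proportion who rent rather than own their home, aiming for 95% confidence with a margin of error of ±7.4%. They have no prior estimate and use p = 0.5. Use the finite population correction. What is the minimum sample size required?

For 95% confidence, z = 1.960.
Unadjusted: n₀ = 1.960² × 0.50 × 0.50 / 0.074² ≈ 175.38, so n₀ = 176.
Finite population correction with N = 500: n = n₀ / (1 + (n₀−1)/N) = 176 / (1 + 175/500) = 176 / 1.3500 ≈ 130.37.
Rounding up, n = 131.

131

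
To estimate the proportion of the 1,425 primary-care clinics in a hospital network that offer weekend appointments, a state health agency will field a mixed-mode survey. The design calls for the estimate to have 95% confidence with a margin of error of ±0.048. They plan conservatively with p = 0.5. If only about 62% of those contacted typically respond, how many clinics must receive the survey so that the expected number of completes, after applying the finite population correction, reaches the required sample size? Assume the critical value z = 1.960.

Completed interviews needed (unadjusted): n₀ = 1.960² × 0.2500 / 0.048² ≈ 416.84 → 417.
FPC for N = 1,425: n = 417 / (1 + 416/1425) = 417 / 1.2919 ≈ 322.77 → 323.
At a 62% response rate, contacts needed = 323 / 0.62 ≈ 520.97 → 521.

521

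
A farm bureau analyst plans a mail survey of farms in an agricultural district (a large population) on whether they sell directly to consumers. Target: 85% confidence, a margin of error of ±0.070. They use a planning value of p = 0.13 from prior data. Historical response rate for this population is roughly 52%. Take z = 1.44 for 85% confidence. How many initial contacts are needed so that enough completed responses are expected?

93

Completed interviews needed: n₀ = 1.44² × 0.1131 / 0.070² ≈ 47.86 → 48.
At a 52% response rate, contacts needed = 48 / 0.52 ≈ 92.31 → 93.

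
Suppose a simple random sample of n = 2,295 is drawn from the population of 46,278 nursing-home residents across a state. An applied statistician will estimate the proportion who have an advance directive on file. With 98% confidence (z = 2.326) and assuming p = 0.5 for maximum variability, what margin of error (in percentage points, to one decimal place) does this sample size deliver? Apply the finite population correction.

2.4

Finite-population factor: (N−n)/(N−1) = (46278−2295)/(46278−1) = 0.9504.
SE(p̂) = √[p(1−p)/n · (N−n)/(N−1)] = √[0.2500/2295 × 0.9504] = 0.01018.
E = z × SE = 2.326 × 0.01018 = 0.02367 ≈ 2.4 percentage points.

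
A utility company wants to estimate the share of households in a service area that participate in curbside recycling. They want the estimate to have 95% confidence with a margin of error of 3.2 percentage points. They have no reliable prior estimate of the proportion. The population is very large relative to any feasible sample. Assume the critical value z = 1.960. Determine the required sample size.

938

With no prior estimate, use p = 0.5, giving p(1−p) = 0.25.
n = z²·p(1−p)/E² = 1.960² × 0.2500 / 0.032² = 3.8416 × 0.2500 / 0.001024 ≈ 937.89.
Rounding up gives n = 938.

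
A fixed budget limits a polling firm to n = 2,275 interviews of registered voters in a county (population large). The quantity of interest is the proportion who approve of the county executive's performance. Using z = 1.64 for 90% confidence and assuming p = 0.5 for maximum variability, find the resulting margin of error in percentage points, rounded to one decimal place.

1.7

SE(p̂) = √[p(1−p)/n] = √[0.2500/2275] = 0.01048.
E = z × SE = 1.64 × 0.01048 = 0.01719, or 1.7 percentage points.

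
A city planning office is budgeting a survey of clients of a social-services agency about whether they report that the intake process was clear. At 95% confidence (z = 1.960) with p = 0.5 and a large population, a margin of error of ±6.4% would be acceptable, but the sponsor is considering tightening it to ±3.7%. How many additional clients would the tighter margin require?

At ±6.4%: n = 1.960² × 0.2500 / 0.064² ≈ 234.47 → 235.
At ±3.7%: n = 1.960² × 0.2500 / 0.037² ≈ 701.53 → 702.
Additional respondents: 702 − 235 = 467.

467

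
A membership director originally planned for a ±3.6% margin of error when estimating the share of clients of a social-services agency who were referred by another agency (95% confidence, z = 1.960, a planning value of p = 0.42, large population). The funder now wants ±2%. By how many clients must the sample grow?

At ±3.6%: n = 1.960² × 0.2436 / 0.036² ≈ 722.08 → 723.
At ±2%: n = 1.960² × 0.2436 / 0.020² ≈ 2339.53 → 2340.
Additional respondents: 2340 − 723 = 1617.

1617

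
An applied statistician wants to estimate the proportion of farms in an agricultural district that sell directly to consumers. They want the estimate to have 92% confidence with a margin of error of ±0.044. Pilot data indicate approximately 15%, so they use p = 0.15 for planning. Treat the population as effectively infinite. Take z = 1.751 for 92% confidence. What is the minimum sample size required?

202

With p = 0.15, p(1−p) = 0.1275.
n = z²·p(1−p)/E² = 1.751² × 0.1275 / 0.044² = 3.0660 × 0.1275 / 0.001936 ≈ 201.92.
Rounding up gives n = 202.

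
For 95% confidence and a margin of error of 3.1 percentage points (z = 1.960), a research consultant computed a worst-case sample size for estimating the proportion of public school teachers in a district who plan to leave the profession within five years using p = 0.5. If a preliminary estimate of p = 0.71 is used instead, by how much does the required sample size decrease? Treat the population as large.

176

Conservative (p = 0.5): n = 1.960² × 0.25 / 0.031² ≈ 999.38 → 1000.
Using p = 0.71: p(1−p) = 0.2059, so n = 1.960² × 0.2059 / 0.031² ≈ 823.09 → 824.
Reduction: 1000 − 824 = 176.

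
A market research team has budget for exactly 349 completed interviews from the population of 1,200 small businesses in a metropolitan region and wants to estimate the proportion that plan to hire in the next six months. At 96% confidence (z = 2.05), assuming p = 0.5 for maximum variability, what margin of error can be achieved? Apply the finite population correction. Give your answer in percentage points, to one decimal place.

4.6

Finite-population factor: (N−n)/(N−1) = (1200−349)/(1200−1) = 0.7098.
SE(p̂) = √[p(1−p)/n · (N−n)/(N−1)] = √[0.2500/349 × 0.7098] = 0.02255.
E = z × SE = 2.05 × 0.02255 = 0.04622 ≈ 4.6 percentage points.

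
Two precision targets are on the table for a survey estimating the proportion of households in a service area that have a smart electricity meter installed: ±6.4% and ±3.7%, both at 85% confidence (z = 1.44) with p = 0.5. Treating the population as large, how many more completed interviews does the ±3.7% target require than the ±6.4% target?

252

At ±6.4%: n = 1.44² × 0.2500 / 0.064² ≈ 126.56 → 127.
At ±3.7%: n = 1.44² × 0.2500 / 0.037² ≈ 378.67 → 379.
Additional respondents: 379 − 127 = 252.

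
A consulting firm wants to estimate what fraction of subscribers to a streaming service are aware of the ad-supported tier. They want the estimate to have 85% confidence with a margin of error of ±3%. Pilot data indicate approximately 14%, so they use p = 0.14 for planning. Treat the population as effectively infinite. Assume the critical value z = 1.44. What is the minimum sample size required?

With p = 0.14, p(1−p) = 0.1204.
n = z²·p(1−p)/E² = 1.44² × 0.1204 / 0.030² = 2.0736 × 0.1204 / 0.000900 ≈ 277.40.
Rounding up gives n = 278.

278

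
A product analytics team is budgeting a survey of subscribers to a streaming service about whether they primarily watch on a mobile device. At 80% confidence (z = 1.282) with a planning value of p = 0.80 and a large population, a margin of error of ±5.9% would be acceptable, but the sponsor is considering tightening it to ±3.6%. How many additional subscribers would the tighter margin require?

At ±5.9%: n = 1.282² × 0.1600 / 0.059² ≈ 75.54 → 76.
At ±3.6%: n = 1.282² × 0.1600 / 0.036² ≈ 202.90 → 203.
Additional respondents: 203 − 76 = 127.

127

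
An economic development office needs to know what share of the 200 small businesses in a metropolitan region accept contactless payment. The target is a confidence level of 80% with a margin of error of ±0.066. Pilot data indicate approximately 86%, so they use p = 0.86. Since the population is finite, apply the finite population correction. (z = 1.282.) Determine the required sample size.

38

Unadjusted: n₀ = 1.282² × 0.86 × 0.14 / 0.066² ≈ 45.43, so n₀ = 46.
Finite population correction with N = 200: n = n₀ / (1 + (n₀−1)/N) = 46 / (1 + 45/200) = 46 / 1.2250 ≈ 37.55.
Rounding up, n = 38.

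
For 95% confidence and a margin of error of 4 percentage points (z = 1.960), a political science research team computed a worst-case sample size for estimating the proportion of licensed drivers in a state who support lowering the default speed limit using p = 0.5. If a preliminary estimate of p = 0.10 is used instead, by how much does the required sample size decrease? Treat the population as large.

Conservative (p = 0.5): n = 1.960² × 0.25 / 0.040² ≈ 600.25 → 601.
Using p = 0.10: p(1−p) = 0.0900, so n = 1.960² × 0.0900 / 0.040² ≈ 216.09 → 217.
Reduction: 601 − 217 = 384.

384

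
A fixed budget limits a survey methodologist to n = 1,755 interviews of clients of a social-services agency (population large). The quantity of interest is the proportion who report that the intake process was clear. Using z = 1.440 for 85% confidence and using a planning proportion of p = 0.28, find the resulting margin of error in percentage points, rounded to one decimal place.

1.5

SE(p̂) = √[p(1−p)/n] = √[0.2016/1755] = 0.01072.
E = z × SE = 1.440 × 0.01072 = 0.01543, or 1.5 percentage points.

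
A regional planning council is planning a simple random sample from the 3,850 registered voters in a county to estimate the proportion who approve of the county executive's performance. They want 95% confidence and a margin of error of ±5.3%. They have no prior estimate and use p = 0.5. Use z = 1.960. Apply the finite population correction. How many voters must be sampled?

315

Unadjusted: n₀ = 1.960² × 0.50 × 0.50 / 0.053² ≈ 341.90, so n₀ = 342.
Finite population correction with N = 3,850: n = n₀ / (1 + (n₀−1)/N) = 342 / (1 + 341/3850) = 342 / 1.0886 ≈ 314.17.
Rounding up, n = 315.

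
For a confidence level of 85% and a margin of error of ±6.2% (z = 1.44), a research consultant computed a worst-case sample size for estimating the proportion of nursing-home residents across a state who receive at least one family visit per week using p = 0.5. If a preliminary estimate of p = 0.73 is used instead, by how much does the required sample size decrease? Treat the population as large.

Conservative (p = 0.5): n = 1.44² × 0.25 / 0.062² ≈ 134.86 → 135.
Using p = 0.73: p(1−p) = 0.1971, so n = 1.44² × 0.1971 / 0.062² ≈ 106.32 → 107.
Reduction: 135 − 107 = 28.

28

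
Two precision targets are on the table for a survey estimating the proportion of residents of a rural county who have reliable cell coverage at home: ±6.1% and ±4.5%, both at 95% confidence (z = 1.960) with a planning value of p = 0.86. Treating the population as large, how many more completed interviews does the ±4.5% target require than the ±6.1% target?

At ±6.1%: n = 1.960² × 0.1204 / 0.061² ≈ 124.30 → 125.
At ±4.5%: n = 1.960² × 0.1204 / 0.045² ≈ 228.41 → 229.
Additional respondents: 229 − 125 = 104.

104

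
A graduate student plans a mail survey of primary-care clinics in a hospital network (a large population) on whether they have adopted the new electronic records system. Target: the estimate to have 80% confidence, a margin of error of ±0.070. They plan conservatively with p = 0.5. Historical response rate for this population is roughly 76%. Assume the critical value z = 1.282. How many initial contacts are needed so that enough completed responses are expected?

111

Completed interviews needed: n₀ = 1.282² × 0.2500 / 0.070² ≈ 83.85 → 84.
At a 76% response rate, contacts needed = 84 / 0.76 ≈ 110.53 → 111.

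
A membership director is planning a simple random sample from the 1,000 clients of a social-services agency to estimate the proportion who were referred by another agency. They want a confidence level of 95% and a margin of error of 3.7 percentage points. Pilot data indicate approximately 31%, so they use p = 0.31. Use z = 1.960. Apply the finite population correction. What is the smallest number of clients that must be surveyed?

Unadjusted: n₀ = 1.960² × 0.31 × 0.69 / 0.037² ≈ 600.23, so n₀ = 601.
Finite population correction with N = 1,000: n = n₀ / (1 + (n₀−1)/N) = 601 / (1 + 600/1000) = 601 / 1.6000 ≈ 375.62.
Rounding up, n = 376.

376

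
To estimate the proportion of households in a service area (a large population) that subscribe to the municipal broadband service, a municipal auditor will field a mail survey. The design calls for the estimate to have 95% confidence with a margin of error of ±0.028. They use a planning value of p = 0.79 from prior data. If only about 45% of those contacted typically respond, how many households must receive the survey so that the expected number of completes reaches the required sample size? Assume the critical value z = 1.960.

1807

Completed interviews needed: n₀ = 1.960² × 0.1659 / 0.028² ≈ 812.91 → 813.
At a 45% response rate, contacts needed = 813 / 0.45 ≈ 1806.67 → 1807.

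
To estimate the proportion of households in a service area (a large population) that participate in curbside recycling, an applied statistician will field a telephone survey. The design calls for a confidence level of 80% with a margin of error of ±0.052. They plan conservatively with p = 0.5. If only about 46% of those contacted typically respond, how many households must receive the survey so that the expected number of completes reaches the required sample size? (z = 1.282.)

Completed interviews needed: n₀ = 1.282² × 0.2500 / 0.052² ≈ 151.95 → 152.
At a 46% response rate, contacts needed = 152 / 0.46 ≈ 330.43 → 331.

331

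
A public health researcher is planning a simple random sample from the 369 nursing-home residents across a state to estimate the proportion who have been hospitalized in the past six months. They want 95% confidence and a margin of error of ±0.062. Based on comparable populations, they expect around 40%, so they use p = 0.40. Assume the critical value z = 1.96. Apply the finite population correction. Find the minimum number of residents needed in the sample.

146

Unadjusted: n₀ = 1.96² × 0.40 × 0.60 / 0.062² ≈ 239.85, so n₀ = 240.
Finite population correction with N = 369: n = n₀ / (1 + (n₀−1)/N) = 240 / (1 + 239/369) = 240 / 1.6477 ≈ 145.66.
Rounding up, n = 146.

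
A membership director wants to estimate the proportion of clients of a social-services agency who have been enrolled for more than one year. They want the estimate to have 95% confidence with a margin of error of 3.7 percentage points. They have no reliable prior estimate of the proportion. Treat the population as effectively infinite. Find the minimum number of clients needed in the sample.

702

For 95% confidence, z = 1.960.
With no prior estimate, use p = 0.5, giving p(1−p) = 0.25.
n = z²·p(1−p)/E² = 1.960² × 0.2500 / 0.037² = 3.8416 × 0.2500 / 0.001369 ≈ 701.53.
Rounding up gives n = 702.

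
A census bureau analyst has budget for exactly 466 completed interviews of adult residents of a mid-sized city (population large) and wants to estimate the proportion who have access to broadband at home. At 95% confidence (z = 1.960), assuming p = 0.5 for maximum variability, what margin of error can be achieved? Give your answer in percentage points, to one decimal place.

SE(p̂) = √[p(1−p)/n] = √[0.2500/466] = 0.02316.
E = z × SE = 1.960 × 0.02316 = 0.04540, or 4.5 percentage points.

4.5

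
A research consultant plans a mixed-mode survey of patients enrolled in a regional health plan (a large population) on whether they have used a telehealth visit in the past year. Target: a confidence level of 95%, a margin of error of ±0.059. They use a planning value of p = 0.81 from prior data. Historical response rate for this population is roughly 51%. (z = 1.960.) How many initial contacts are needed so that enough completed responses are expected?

Completed interviews needed: n₀ = 1.960² × 0.1539 / 0.059² ≈ 169.84 → 170.
At a 51% response rate, contacts needed = 170 / 0.51 ≈ 333.33 → 334.

334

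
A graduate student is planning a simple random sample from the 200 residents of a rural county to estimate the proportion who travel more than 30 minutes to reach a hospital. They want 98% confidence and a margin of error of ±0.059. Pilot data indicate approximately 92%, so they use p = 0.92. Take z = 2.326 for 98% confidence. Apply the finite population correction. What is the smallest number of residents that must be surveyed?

74

Unadjusted: n₀ = 2.326² × 0.92 × 0.08 / 0.059² ≈ 114.39, so n₀ = 115.
Finite population correction with N = 200: n = n₀ / (1 + (n₀−1)/N) = 115 / (1 + 114/200) = 115 / 1.5700 ≈ 73.25.
Rounding up, n = 74.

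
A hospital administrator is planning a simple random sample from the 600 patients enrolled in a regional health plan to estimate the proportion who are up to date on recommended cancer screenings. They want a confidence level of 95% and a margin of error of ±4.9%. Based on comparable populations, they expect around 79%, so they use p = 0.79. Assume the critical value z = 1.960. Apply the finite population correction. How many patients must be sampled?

Unadjusted: n₀ = 1.960² × 0.79 × 0.21 / 0.049² ≈ 265.44, so n₀ = 266.
Finite population correction with N = 600: n = n₀ / (1 + (n₀−1)/N) = 266 / (1 + 265/600) = 266 / 1.4417 ≈ 184.51.
Rounding up, n = 185.

185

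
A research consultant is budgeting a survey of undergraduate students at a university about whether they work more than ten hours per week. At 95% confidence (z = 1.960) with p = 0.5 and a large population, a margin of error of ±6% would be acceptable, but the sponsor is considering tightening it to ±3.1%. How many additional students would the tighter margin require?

At ±6%: n = 1.960² × 0.2500 / 0.060² ≈ 266.78 → 267.
At ±3.1%: n = 1.960² × 0.2500 / 0.031² ≈ 999.38 → 1000.
Additional respondents: 1000 − 267 = 733.

733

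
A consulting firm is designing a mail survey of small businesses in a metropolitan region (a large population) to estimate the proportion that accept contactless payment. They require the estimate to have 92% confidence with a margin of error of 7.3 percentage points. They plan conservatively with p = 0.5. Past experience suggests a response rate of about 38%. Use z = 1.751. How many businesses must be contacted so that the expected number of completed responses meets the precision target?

379

Completed interviews needed: n₀ = 1.751² × 0.2500 / 0.073² ≈ 143.84 → 144.
At a 38% response rate, contacts needed = 144 / 0.38 ≈ 378.95 → 379.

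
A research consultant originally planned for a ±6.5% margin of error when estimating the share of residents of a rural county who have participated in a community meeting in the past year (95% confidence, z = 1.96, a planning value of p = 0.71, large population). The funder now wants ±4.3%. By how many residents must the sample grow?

240

At ±6.5%: n = 1.96² × 0.2059 / 0.065² ≈ 187.22 → 188.
At ±4.3%: n = 1.96² × 0.2059 / 0.043² ≈ 427.79 → 428.
Additional respondents: 428 − 188 = 240.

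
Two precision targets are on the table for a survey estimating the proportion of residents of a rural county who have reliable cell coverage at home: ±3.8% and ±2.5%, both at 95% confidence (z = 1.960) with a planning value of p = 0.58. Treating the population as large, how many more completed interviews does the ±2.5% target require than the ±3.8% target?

849

At ±3.8%: n = 1.960² × 0.2436 / 0.038² ≈ 648.07 → 649.
At ±2.5%: n = 1.960² × 0.2436 / 0.025² ≈ 1497.30 → 1498.
Additional respondents: 1498 − 649 = 849.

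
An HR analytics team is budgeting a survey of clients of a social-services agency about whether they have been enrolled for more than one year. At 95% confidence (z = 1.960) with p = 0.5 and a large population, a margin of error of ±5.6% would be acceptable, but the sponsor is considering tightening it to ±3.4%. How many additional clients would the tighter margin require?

At ±5.6%: n = 1.960² × 0.2500 / 0.056² ≈ 306.25 → 307.
At ±3.4%: n = 1.960² × 0.2500 / 0.034² ≈ 830.80 → 831.
Additional respondents: 831 − 307 = 524.

524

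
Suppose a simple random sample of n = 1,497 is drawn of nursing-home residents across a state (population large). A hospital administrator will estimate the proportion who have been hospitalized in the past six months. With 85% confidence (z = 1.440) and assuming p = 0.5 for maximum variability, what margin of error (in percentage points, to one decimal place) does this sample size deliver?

1.9

SE(p̂) = √[p(1−p)/n] = √[0.2500/1497] = 0.01292.
E = z × SE = 1.440 × 0.01292 = 0.01861, or 1.9 percentage points.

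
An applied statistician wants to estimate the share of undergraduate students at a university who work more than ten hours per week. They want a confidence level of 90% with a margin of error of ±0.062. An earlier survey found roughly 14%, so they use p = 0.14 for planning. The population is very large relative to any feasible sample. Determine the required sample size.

For 90% confidence, z = 1.645.
With p = 0.14, p(1−p) = 0.1204.
n = z²·p(1−p)/E² = 1.645² × 0.1204 / 0.062² = 2.7060 × 0.1204 / 0.003844 ≈ 84.76.
Rounding up gives n = 85.

85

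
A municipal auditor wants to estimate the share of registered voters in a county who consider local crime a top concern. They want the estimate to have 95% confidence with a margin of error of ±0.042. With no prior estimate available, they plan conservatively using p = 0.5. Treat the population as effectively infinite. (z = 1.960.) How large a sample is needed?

545

With p = 0.5, p(1−p) = 0.25.
n = z²·p(1−p)/E² = 1.960² × 0.2500 / 0.042² = 3.8416 × 0.2500 / 0.001764 ≈ 544.44.
Rounding up gives n = 545.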